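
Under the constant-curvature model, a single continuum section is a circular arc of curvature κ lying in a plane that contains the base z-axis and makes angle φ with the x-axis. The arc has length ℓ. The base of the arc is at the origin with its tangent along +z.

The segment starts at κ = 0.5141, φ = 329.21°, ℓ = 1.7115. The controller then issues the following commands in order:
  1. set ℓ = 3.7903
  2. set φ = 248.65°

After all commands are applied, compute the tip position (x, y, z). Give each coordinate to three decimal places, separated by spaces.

initial: κ=0.5141, φ=329.21°, ℓ=1.7115
cmd 1: set ℓ=3.7903 → (κ,φ,ℓ)=(0.5141,329.21°,3.7903) → tip=(2.2874,-1.3630,1.8080)
cmd 2: set φ=248.65° → (κ,φ,ℓ)=(0.5141,248.65°,3.7903) → tip=(-0.9694,-2.4799,1.8080)

-0.969 -2.480 1.808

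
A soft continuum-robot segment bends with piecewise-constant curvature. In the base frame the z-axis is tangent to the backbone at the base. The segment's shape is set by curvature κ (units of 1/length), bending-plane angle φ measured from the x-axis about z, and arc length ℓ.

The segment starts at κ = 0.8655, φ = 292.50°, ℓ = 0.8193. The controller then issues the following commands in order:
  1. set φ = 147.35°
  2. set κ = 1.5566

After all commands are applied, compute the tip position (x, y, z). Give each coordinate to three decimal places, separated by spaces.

-0.383 0.246 0.615

initial: κ=0.8655, φ=292.50°, ℓ=0.8193
cmd 1: set φ=147.35° → (κ,φ,ℓ)=(0.8655,147.35°,0.8193) → tip=(-0.2345,0.1503,0.7523)
cmd 2: set κ=1.5566 → (κ,φ,ℓ)=(1.5566,147.35°,0.8193) → tip=(-0.3834,0.2457,0.6146)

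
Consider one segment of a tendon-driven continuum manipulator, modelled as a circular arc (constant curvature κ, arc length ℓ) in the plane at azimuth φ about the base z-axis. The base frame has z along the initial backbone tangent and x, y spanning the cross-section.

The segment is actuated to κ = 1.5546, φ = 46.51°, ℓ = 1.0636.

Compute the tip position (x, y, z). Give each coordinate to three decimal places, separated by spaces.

0.479 0.505 0.641

θ = κ·ℓ = 1.5546 × 1.0636 = 1.65347 rad
ρ = (1 − cos θ)/κ = (1 − -0.08258)/1.5546 = 0.69637
z = sin θ / κ = 0.99658/1.5546 = 0.64106
x = ρ cos φ = 0.69637 × cos(46.51°) = 0.47926
y = ρ sin φ = 0.69637 × sin(46.51°) = 0.50522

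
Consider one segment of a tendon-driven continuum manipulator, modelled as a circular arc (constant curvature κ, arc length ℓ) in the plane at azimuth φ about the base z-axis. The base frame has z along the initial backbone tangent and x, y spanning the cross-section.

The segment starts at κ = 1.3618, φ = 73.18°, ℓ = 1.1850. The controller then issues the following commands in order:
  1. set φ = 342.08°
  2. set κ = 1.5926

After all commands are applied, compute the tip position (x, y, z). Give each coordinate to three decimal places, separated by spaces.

initial: κ=1.3618, φ=73.18°, ℓ=1.1850
cmd 1: set φ=342.08° → (κ,φ,ℓ)=(1.3618,342.08°,1.1850) → tip=(0.7287,-0.2356,0.7336)
cmd 2: set κ=1.5926 → (κ,φ,ℓ)=(1.5926,342.08°,1.1850) → tip=(0.7834,-0.2533,0.5967)

0.783 -0.253 0.597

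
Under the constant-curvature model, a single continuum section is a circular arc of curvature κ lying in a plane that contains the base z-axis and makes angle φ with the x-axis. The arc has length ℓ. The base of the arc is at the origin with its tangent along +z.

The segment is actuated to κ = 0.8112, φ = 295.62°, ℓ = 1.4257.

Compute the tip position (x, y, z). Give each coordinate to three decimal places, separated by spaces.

0.318 -0.664 1.128

θ = κ·ℓ = 0.8112 × 1.4257 = 1.15653 rad
ρ = (1 − cos θ)/κ = (1 − 0.40252)/0.8112 = 0.73654
z = sin θ / κ = 0.91541/0.8112 = 1.12847
x = ρ cos φ = 0.73654 × cos(295.62°) = 0.31848
y = ρ sin φ = 0.73654 × sin(295.62°) = -0.66412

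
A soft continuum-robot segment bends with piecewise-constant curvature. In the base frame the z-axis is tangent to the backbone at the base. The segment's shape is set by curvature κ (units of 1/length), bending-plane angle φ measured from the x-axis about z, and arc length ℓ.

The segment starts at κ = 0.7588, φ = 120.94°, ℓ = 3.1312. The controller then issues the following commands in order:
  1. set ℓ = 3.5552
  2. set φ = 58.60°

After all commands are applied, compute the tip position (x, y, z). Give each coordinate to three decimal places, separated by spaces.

initial: κ=0.7588, φ=120.94°, ℓ=3.1312
cmd 1: set ℓ=3.5552 → (κ,φ,ℓ)=(0.7588,120.94°,3.5552) → tip=(-1.2895,2.1511,0.5660)
cmd 2: set φ=58.60° → (κ,φ,ℓ)=(0.7588,58.60°,3.5552) → tip=(1.3067,2.1407,0.5660)

1.307 2.141 0.566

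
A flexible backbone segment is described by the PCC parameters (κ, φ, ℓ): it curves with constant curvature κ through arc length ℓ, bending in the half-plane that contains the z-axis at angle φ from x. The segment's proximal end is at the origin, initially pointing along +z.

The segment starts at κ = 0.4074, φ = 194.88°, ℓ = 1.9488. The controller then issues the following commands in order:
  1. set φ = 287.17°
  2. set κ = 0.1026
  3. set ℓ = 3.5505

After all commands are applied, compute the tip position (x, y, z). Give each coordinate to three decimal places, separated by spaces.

0.189 -0.611 3.472

initial: κ=0.4074, φ=194.88°, ℓ=1.9488
cmd 1: set φ=287.17° → (κ,φ,ℓ)=(0.4074,287.17°,1.9488) → tip=(0.2166,-0.7011,1.7504)
cmd 2: set κ=0.1026 → (κ,φ,ℓ)=(0.1026,287.17°,1.9488) → tip=(0.0573,-0.1855,1.9358)
cmd 3: set ℓ=3.5505 → (κ,φ,ℓ)=(0.1026,287.17°,3.5505) → tip=(0.1888,-0.6111,3.4725)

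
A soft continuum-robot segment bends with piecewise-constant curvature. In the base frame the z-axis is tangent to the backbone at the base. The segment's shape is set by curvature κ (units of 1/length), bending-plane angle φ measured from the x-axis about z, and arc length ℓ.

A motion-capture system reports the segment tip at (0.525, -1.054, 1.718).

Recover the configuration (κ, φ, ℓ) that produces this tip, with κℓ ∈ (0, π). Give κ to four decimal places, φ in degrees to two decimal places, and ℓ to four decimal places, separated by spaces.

ρ = √(x²+y²) = √(0.525² + -1.054²) = 1.17751
φ = atan2(y, x) mod 360° = atan2(-1.054, 0.525) = 296.4780°
|p|² = ρ² + z² = 1.17751² + 1.718² = 4.33807
κ = 2ρ / |p|² = 2×1.17751 / 4.33807 = 0.54288
θ = 2·atan2(ρ, z) = 2·atan2(1.17751, 1.718) = 1.20172 rad
ℓ = θ/κ = 1.20172/0.54288 = 2.21362

0.5429 296.48 2.2136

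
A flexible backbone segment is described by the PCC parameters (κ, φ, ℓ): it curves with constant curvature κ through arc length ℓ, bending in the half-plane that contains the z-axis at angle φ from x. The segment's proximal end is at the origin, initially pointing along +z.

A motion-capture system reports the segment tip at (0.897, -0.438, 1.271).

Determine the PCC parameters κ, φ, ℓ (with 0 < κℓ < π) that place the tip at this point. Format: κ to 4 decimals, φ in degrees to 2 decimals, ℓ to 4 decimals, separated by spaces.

0.7644 333.97 1.7420

ρ = √(x²+y²) = √(0.897² + -0.438²) = 0.99822
φ = atan2(y, x) mod 360° = atan2(-0.438, 0.897) = 333.9740°
|p|² = ρ² + z² = 0.99822² + 1.271² = 2.61189
κ = 2ρ / |p|² = 2×0.99822 / 2.61189 = 0.76437
θ = 2·atan2(ρ, z) = 2·atan2(0.99822, 1.271) = 1.33153 rad
ℓ = θ/κ = 1.33153/0.76437 = 1.74200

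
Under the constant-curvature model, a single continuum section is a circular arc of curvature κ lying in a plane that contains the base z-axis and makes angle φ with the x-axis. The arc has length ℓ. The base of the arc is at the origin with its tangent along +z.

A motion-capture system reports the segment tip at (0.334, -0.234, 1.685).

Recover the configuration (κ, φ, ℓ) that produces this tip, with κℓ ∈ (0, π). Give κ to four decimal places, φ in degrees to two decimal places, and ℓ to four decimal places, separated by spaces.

0.2714 324.98 1.7500

ρ = √(x²+y²) = √(0.334² + -0.234²) = 0.40781
φ = atan2(y, x) mod 360° = atan2(-0.234, 0.334) = 324.9850°
|p|² = ρ² + z² = 0.40781² + 1.685² = 3.00554
κ = 2ρ / |p|² = 2×0.40781 / 3.00554 = 0.27137
θ = 2·atan2(ρ, z) = 2·atan2(0.40781, 1.685) = 0.47492 rad
ℓ = θ/κ = 0.47492/0.27137 = 1.75005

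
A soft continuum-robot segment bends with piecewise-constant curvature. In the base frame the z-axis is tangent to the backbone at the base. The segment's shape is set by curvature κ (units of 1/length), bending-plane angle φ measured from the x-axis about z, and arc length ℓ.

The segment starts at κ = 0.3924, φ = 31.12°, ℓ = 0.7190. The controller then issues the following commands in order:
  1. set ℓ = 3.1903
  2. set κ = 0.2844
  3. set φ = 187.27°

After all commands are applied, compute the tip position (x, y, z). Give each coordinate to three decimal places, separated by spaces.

-1.340 -0.171 2.770

initial: κ=0.3924, φ=31.12°, ℓ=0.7190
cmd 1: set ℓ=3.1903 → (κ,φ,ℓ)=(0.3924,31.12°,3.1903) → tip=(1.4976,0.9041,2.4199)
cmd 2: set κ=0.2844 → (κ,φ,ℓ)=(0.2844,31.12°,3.1903) → tip=(1.1563,0.6981,2.7702)
cmd 3: set φ=187.27° → (κ,φ,ℓ)=(0.2844,187.27°,3.1903) → tip=(-1.3399,-0.1709,2.7702)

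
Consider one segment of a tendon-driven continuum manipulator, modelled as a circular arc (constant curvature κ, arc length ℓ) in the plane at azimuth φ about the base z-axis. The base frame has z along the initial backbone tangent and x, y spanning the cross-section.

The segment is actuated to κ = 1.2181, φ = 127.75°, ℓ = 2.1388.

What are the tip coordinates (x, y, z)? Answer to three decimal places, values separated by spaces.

θ = κ·ℓ = 1.2181 × 2.1388 = 2.60527 rad
ρ = (1 − cos θ)/κ = (1 − -0.85959)/1.2181 = 1.52664
z = sin θ / κ = 0.51098/1.2181 = 0.41949
x = ρ cos φ = 1.52664 × cos(127.75°) = -0.93463
y = ρ sin φ = 1.52664 × sin(127.75°) = 1.20709

-0.935 1.207 0.419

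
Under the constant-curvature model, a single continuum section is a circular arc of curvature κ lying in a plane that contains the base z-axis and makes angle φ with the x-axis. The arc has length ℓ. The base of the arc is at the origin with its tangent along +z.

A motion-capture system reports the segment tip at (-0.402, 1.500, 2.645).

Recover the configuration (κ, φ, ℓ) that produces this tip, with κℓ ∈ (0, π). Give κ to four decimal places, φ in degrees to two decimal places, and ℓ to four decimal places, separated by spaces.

0.3301 105.00 3.2161

ρ = √(x²+y²) = √(-0.402² + 1.500²) = 1.55293
φ = atan2(y, x) mod 360° = atan2(1.500, -0.402) = 105.0027°
|p|² = ρ² + z² = 1.55293² + 2.645² = 9.40763
κ = 2ρ / |p|² = 2×1.55293 / 9.40763 = 0.33014
θ = 2·atan2(ρ, z) = 2·atan2(1.55293, 2.645) = 1.06179 rad
ℓ = θ/κ = 1.06179/0.33014 = 3.21615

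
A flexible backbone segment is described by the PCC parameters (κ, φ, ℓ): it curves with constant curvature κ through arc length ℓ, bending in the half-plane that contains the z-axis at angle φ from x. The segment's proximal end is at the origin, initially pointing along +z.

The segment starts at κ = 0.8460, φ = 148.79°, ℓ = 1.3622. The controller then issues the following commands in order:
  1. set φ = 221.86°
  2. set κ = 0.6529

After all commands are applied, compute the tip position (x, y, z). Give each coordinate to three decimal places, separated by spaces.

-0.422 -0.378 1.190

initial: κ=0.8460, φ=148.79°, ℓ=1.3622
cmd 1: set φ=221.86° → (κ,φ,ℓ)=(0.8460,221.86°,1.3622) → tip=(-0.5227,-0.4683,1.0801)
cmd 2: set κ=0.6529 → (κ,φ,ℓ)=(0.6529,221.86°,1.3622) → tip=(-0.4222,-0.3783,1.1896)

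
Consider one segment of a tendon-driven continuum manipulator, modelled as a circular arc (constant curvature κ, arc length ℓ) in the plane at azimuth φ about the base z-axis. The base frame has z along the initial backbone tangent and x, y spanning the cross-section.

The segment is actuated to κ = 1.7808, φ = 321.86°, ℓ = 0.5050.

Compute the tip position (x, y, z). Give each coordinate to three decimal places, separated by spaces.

0.167 -0.131 0.440

θ = κ·ℓ = 1.7808 × 0.5050 = 0.89930 rad
ρ = (1 − cos θ)/κ = (1 − 0.62216)/1.7808 = 0.21218
z = sin θ / κ = 0.78289/1.7808 = 0.43963
x = ρ cos φ = 0.21218 × cos(321.86°) = 0.16688
y = ρ sin φ = 0.21218 × sin(321.86°) = -0.13104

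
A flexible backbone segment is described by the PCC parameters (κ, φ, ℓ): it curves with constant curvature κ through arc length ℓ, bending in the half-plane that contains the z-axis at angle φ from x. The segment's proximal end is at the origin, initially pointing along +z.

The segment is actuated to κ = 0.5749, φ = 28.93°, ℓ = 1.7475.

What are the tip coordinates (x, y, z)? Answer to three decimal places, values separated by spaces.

0.706 0.390 1.468

θ = κ·ℓ = 0.5749 × 1.7475 = 1.00464 rad
ρ = (1 − cos θ)/κ = (1 − 0.53639)/0.5749 = 0.80641
z = sin θ / κ = 0.84397/0.5749 = 1.46803
x = ρ cos φ = 0.80641 × cos(28.93°) = 0.70578
y = ρ sin φ = 0.80641 × sin(28.93°) = 0.39009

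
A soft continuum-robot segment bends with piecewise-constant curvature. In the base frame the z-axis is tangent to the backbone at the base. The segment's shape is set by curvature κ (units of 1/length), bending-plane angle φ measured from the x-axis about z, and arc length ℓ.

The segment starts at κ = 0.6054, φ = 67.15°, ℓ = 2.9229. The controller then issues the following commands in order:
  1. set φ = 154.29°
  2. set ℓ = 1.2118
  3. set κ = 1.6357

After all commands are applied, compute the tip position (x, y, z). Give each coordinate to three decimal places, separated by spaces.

-0.771 0.371 0.560

initial: κ=0.6054, φ=67.15°, ℓ=2.9229
cmd 1: set φ=154.29° → (κ,φ,ℓ)=(0.6054,154.29°,2.9229) → tip=(-1.7821,0.8580,1.6193)
cmd 2: set ℓ=1.2118 → (κ,φ,ℓ)=(0.6054,154.29°,1.2118) → tip=(-0.3829,0.1843,1.1060)
cmd 3: set κ=1.6357 → (κ,φ,ℓ)=(1.6357,154.29°,1.2118) → tip=(-0.7711,0.3713,0.5604)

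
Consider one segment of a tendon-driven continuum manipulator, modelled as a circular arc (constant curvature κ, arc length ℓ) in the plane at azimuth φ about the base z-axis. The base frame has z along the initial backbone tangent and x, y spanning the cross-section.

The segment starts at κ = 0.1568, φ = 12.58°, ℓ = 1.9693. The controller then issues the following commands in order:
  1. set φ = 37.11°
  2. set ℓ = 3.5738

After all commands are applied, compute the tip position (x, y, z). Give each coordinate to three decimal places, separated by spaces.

initial: κ=0.1568, φ=12.58°, ℓ=1.9693
cmd 1: set φ=37.11° → (κ,φ,ℓ)=(0.1568,37.11°,1.9693) → tip=(0.2405,0.1820,1.9382)
cmd 2: set ℓ=3.5738 → (κ,φ,ℓ)=(0.1568,37.11°,3.5738) → tip=(0.7779,0.5885,3.3897)

0.778 0.589 3.390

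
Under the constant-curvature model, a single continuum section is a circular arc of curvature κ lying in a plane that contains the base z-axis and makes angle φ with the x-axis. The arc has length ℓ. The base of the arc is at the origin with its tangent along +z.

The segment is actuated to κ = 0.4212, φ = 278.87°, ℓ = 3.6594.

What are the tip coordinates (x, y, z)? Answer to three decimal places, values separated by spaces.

θ = κ·ℓ = 0.4212 × 3.6594 = 1.54134 rad
ρ = (1 − cos θ)/κ = (1 − 0.02945)/0.4212 = 2.30424
z = sin θ / κ = 0.99957/0.4212 = 2.37314
x = ρ cos φ = 2.30424 × cos(278.87°) = 0.35530
y = ρ sin φ = 2.30424 × sin(278.87°) = -2.27669

0.355 -2.277 2.373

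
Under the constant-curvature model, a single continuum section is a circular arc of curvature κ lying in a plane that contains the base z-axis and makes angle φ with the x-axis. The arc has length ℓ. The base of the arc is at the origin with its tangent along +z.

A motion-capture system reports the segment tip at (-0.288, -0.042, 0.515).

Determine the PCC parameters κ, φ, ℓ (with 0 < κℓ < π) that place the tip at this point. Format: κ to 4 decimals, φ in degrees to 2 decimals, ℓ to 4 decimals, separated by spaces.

1.6634 188.30 0.6185

ρ = √(x²+y²) = √(-0.288² + -0.042²) = 0.29105
φ = atan2(y, x) mod 360° = atan2(-0.042, -0.288) = 188.2971°
|p|² = ρ² + z² = 0.29105² + 0.515² = 0.34993
κ = 2ρ / |p|² = 2×0.29105 / 0.34993 = 1.66344
θ = 2·atan2(ρ, z) = 2·atan2(0.29105, 0.515) = 1.02878 rad
ℓ = θ/κ = 1.02878/1.66344 = 0.61847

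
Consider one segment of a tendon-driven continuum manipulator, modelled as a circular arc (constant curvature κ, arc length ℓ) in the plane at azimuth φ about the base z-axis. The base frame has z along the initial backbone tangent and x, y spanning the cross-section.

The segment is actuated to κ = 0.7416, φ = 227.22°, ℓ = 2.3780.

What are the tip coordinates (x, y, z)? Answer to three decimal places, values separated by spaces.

θ = κ·ℓ = 0.7416 × 2.3780 = 1.76352 rad
ρ = (1 − cos θ)/κ = (1 − -0.19154)/0.7416 = 1.60671
z = sin θ / κ = 0.98149/0.7416 = 1.32347
x = ρ cos φ = 1.60671 × cos(227.22°) = -1.09125
y = ρ sin φ = 1.60671 × sin(227.22°) = -1.17927

-1.091 -1.179 1.323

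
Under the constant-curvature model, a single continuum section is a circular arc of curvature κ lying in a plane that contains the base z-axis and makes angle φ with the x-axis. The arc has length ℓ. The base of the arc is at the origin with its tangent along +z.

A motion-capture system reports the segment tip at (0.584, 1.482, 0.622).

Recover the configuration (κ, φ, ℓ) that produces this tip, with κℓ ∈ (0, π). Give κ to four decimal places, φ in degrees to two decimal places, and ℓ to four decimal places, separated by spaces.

1.0894 68.49 2.2002

ρ = √(x²+y²) = √(0.584² + 1.482²) = 1.59292
φ = atan2(y, x) mod 360° = atan2(1.482, 0.584) = 68.4925°
|p|² = ρ² + z² = 1.59292² + 0.622² = 2.92426
κ = 2ρ / |p|² = 2×1.59292 / 2.92426 = 1.08945
θ = 2·atan2(ρ, z) = 2·atan2(1.59292, 0.622) = 2.39705 rad
ℓ = θ/κ = 2.39705/1.08945 = 2.20024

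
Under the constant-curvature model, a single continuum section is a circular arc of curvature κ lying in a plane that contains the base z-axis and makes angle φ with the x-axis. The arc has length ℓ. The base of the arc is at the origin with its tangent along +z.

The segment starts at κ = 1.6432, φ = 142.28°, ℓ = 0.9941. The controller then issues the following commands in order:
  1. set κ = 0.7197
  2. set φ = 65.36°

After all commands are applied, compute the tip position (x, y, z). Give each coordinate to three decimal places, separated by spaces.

initial: κ=1.6432, φ=142.28°, ℓ=0.9941
cmd 1: set κ=0.7197 → (κ,φ,ℓ)=(0.7197,142.28°,0.9941) → tip=(-0.2695,0.2084,0.9114)
cmd 2: set φ=65.36° → (κ,φ,ℓ)=(0.7197,65.36°,0.9941) → tip=(0.1420,0.3097,0.9114)

0.142 0.310 0.911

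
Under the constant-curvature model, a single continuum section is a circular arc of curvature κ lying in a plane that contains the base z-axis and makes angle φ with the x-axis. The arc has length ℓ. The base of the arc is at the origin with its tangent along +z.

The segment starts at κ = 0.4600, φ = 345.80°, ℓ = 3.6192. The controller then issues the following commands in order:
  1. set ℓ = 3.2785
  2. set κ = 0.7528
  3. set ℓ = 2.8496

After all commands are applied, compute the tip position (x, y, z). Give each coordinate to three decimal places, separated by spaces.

initial: κ=0.4600, φ=345.80°, ℓ=3.6192
cmd 1: set ℓ=3.2785 → (κ,φ,ℓ)=(0.4600,345.80°,3.2785) → tip=(1.9755,-0.4999,2.1696)
cmd 2: set κ=0.7528 → (κ,φ,ℓ)=(0.7528,345.80°,3.2785) → tip=(2.2943,-0.5806,0.8286)
cmd 3: set ℓ=2.8496 → (κ,φ,ℓ)=(0.7528,345.80°,2.8496) → tip=(1.9875,-0.5029,1.1152)

1.987 -0.503 1.115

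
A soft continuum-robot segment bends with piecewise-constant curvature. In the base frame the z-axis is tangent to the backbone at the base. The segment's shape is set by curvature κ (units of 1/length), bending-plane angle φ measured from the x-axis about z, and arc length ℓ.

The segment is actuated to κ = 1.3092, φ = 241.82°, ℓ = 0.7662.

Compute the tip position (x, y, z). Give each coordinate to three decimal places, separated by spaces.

-0.167 -0.311 0.644

θ = κ·ℓ = 1.3092 × 0.7662 = 1.00311 rad
ρ = (1 − cos θ)/κ = (1 − 0.53768)/1.3092 = 0.35313
z = sin θ / κ = 0.84315/1.3092 = 0.64402
x = ρ cos φ = 0.35313 × cos(241.82°) = -0.16676
y = ρ sin φ = 0.35313 × sin(241.82°) = -0.31127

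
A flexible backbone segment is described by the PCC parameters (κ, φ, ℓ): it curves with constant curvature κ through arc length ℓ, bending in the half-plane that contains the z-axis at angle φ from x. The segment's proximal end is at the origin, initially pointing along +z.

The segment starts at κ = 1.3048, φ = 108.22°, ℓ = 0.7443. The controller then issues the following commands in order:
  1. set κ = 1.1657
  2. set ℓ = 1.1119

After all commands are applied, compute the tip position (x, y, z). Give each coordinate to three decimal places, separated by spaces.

-0.195 0.594 0.826

initial: κ=1.3048, φ=108.22°, ℓ=0.7443
cmd 1: set κ=1.1657 → (κ,φ,ℓ)=(1.1657,108.22°,0.7443) → tip=(-0.0948,0.2879,0.6544)
cmd 2: set ℓ=1.1119 → (κ,φ,ℓ)=(1.1657,108.22°,1.1119) → tip=(-0.1955,0.5938,0.8257)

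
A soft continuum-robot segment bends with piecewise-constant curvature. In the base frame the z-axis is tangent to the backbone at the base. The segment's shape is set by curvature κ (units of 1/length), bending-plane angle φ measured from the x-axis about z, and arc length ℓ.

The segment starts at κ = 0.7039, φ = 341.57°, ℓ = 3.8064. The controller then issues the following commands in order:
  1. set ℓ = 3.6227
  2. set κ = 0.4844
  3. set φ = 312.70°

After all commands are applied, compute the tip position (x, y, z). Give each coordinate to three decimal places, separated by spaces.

initial: κ=0.7039, φ=341.57°, ℓ=3.8064
cmd 1: set ℓ=3.6227 → (κ,φ,ℓ)=(0.7039,341.57°,3.6227) → tip=(2.4665,-0.8219,0.7923)
cmd 2: set κ=0.4844 → (κ,φ,ℓ)=(0.4844,341.57°,3.6227) → tip=(2.3169,-0.7721,2.0295)
cmd 3: set φ=312.70° → (κ,φ,ℓ)=(0.4844,312.70°,3.6227) → tip=(1.6562,-1.7948,2.0295)

1.656 -1.795 2.030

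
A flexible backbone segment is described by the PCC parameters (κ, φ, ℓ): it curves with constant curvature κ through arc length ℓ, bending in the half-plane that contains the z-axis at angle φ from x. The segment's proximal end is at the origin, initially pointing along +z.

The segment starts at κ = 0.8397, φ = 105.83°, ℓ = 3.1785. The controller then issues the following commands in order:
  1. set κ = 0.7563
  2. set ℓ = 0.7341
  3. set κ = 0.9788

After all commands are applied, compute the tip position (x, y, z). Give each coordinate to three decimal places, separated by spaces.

initial: κ=0.8397, φ=105.83°, ℓ=3.1785
cmd 1: set κ=0.7563 → (κ,φ,ℓ)=(0.7563,105.83°,3.1785) → tip=(-0.6276,2.2135,0.8893)
cmd 2: set ℓ=0.7341 → (κ,φ,ℓ)=(0.7563,105.83°,0.7341) → tip=(-0.0542,0.1911,0.6970)
cmd 3: set κ=0.9788 → (κ,φ,ℓ)=(0.9788,105.83°,0.7341) → tip=(-0.0689,0.2430,0.6725)

-0.069 0.243 0.673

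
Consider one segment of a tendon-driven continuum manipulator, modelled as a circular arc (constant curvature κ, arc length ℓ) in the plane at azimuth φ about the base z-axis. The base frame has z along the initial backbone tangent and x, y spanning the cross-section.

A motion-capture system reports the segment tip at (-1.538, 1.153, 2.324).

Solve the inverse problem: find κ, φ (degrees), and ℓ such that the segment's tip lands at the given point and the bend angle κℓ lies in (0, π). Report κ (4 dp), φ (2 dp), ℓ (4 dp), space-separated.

0.4227 143.14 3.2701

ρ = √(x²+y²) = √(-1.538² + 1.153²) = 1.92220
φ = atan2(y, x) mod 360° = atan2(1.153, -1.538) = 143.1420°
|p|² = ρ² + z² = 1.92220² + 2.324² = 9.09583
κ = 2ρ / |p|² = 2×1.92220 / 9.09583 = 0.42266
θ = 2·atan2(ρ, z) = 2·atan2(1.92220, 2.324) = 1.38211 rad
ℓ = θ/κ = 1.38211/0.42266 = 3.27006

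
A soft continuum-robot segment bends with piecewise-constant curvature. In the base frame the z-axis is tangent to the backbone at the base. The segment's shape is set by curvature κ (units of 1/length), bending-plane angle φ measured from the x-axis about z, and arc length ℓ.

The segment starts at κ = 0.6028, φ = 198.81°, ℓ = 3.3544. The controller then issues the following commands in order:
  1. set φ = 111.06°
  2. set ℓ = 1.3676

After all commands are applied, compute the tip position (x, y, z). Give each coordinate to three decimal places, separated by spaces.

-0.191 0.497 1.218

initial: κ=0.6028, φ=198.81°, ℓ=3.3544
cmd 1: set φ=111.06° → (κ,φ,ℓ)=(0.6028,111.06°,3.3544) → tip=(-0.8561,2.2232,1.4929)
cmd 2: set ℓ=1.3676 → (κ,φ,ℓ)=(0.6028,111.06°,1.3676) → tip=(-0.1914,0.4969,1.2179)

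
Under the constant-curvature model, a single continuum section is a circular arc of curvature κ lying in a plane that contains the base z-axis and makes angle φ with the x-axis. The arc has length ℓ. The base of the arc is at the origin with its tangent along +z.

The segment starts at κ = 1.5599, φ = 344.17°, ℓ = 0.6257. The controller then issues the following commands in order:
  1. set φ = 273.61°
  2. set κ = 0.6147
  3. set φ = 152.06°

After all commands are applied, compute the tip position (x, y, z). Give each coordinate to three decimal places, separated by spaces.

initial: κ=1.5599, φ=344.17°, ℓ=0.6257
cmd 1: set φ=273.61° → (κ,φ,ℓ)=(1.5599,273.61°,0.6257) → tip=(0.0177,-0.2813,0.5310)
cmd 2: set κ=0.6147 → (κ,φ,ℓ)=(0.6147,273.61°,0.6257) → tip=(0.0075,-0.1186,0.6104)
cmd 3: set φ=152.06° → (κ,φ,ℓ)=(0.6147,152.06°,0.6257) → tip=(-0.1050,0.0557,0.6104)

-0.105 0.056 0.610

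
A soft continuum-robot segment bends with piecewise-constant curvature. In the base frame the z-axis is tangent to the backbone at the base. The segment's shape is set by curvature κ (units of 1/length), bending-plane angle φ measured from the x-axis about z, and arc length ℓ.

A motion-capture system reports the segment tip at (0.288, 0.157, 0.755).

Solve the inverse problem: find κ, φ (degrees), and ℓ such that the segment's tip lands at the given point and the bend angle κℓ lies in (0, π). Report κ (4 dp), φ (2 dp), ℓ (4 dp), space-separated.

ρ = √(x²+y²) = √(0.288² + 0.157²) = 0.32801
φ = atan2(y, x) mod 360° = atan2(0.157, 0.288) = 28.5965°
|p|² = ρ² + z² = 0.32801² + 0.755² = 0.67762
κ = 2ρ / |p|² = 2×0.32801 / 0.67762 = 0.96814
θ = 2·atan2(ρ, z) = 2·atan2(0.32801, 0.755) = 0.81970 rad
ℓ = θ/κ = 0.81970/0.96814 = 0.84668

0.9681 28.60 0.8467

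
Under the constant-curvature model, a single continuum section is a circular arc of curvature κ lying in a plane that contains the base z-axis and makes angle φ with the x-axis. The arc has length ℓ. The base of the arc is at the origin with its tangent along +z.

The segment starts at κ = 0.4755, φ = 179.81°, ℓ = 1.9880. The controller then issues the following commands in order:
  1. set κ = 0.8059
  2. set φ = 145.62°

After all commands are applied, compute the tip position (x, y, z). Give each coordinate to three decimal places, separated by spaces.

-1.056 0.723 1.240

initial: κ=0.4755, φ=179.81°, ℓ=1.9880
cmd 1: set κ=0.8059 → (κ,φ,ℓ)=(0.8059,179.81°,1.9880) → tip=(-1.2797,0.0042,1.2402)
cmd 2: set φ=145.62° → (κ,φ,ℓ)=(0.8059,145.62°,1.9880) → tip=(-1.0562,0.7226,1.2402)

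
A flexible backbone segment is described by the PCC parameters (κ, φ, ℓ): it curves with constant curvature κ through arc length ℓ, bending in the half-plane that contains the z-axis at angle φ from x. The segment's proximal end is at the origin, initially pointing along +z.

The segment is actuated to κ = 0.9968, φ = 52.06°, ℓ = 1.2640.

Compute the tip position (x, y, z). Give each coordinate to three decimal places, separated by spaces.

0.428 0.549 0.955

θ = κ·ℓ = 0.9968 × 1.2640 = 1.25996 rad
ρ = (1 − cos θ)/κ = (1 − 0.30586)/0.9968 = 0.69637
z = sin θ / κ = 0.95208/0.9968 = 0.95513
x = ρ cos φ = 0.69637 × cos(52.06°) = 0.42815
y = ρ sin φ = 0.69637 × sin(52.06°) = 0.54919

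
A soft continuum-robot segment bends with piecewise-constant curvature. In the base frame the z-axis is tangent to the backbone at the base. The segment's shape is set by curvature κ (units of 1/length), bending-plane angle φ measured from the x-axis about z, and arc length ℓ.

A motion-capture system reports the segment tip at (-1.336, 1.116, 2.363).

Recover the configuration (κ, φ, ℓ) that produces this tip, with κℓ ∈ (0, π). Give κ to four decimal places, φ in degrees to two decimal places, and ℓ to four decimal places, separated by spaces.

0.4042 140.13 3.1419

ρ = √(x²+y²) = √(-1.336² + 1.116²) = 1.74079
φ = atan2(y, x) mod 360° = atan2(1.116, -1.336) = 140.1270°
|p|² = ρ² + z² = 1.74079² + 2.363² = 8.61412
κ = 2ρ / |p|² = 2×1.74079 / 8.61412 = 0.40417
θ = 2·atan2(ρ, z) = 2·atan2(1.74079, 2.363) = 1.26985 rad
ℓ = θ/κ = 1.26985/0.40417 = 3.14187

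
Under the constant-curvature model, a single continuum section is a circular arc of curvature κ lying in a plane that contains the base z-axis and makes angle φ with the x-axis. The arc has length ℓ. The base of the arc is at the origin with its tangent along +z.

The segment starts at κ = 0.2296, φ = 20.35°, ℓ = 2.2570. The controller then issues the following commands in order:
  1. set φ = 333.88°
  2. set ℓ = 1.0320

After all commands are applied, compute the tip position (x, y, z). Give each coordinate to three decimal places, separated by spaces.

0.109 -0.054 1.022

initial: κ=0.2296, φ=20.35°, ℓ=2.2570
cmd 1: set φ=333.88° → (κ,φ,ℓ)=(0.2296,333.88°,2.2570) → tip=(0.5134,-0.2517,2.1573)
cmd 2: set ℓ=1.0320 → (κ,φ,ℓ)=(0.2296,333.88°,1.0320) → tip=(0.1093,-0.0536,1.0224)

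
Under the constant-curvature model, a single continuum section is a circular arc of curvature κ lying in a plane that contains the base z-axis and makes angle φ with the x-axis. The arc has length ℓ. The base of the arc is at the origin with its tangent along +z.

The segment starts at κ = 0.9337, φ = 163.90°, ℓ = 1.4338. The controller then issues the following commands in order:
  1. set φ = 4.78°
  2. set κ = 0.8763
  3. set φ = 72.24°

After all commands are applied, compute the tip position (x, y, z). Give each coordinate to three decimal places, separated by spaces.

0.240 0.751 1.085

initial: κ=0.9337, φ=163.90°, ℓ=1.4338
cmd 1: set φ=4.78° → (κ,φ,ℓ)=(0.9337,4.78°,1.4338) → tip=(0.8218,0.0687,1.0423)
cmd 2: set κ=0.8763 → (κ,φ,ℓ)=(0.8763,4.78°,1.4338) → tip=(0.7856,0.0657,1.0852)
cmd 3: set φ=72.24° → (κ,φ,ℓ)=(0.8763,72.24°,1.4338) → tip=(0.2405,0.7507,1.0852)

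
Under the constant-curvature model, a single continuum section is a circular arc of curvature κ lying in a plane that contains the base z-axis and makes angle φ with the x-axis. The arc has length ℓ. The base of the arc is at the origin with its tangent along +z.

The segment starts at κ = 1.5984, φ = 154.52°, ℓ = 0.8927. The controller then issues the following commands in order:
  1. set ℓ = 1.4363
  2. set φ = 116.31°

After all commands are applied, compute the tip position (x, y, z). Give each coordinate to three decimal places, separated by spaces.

-0.461 0.933 0.468

initial: κ=1.5984, φ=154.52°, ℓ=0.8927
cmd 1: set ℓ=1.4363 → (κ,φ,ℓ)=(1.5984,154.52°,1.4363) → tip=(-0.9393,0.4476,0.4683)
cmd 2: set φ=116.31° → (κ,φ,ℓ)=(1.5984,116.31°,1.4363) → tip=(-0.4612,0.9327,0.4683)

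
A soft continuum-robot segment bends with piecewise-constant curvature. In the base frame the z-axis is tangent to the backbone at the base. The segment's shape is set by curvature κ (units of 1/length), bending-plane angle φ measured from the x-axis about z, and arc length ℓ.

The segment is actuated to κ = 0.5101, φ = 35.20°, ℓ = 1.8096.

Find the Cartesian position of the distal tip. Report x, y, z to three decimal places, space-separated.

θ = κ·ℓ = 0.5101 × 1.8096 = 0.92308 rad
ρ = (1 − cos θ)/κ = (1 − 0.60337)/0.5101 = 0.77755
z = sin θ / κ = 0.79746/0.5101 = 1.56334
x = ρ cos φ = 0.77755 × cos(35.20°) = 0.63537
y = ρ sin φ = 0.77755 × sin(35.20°) = 0.44821

0.635 0.448 1.563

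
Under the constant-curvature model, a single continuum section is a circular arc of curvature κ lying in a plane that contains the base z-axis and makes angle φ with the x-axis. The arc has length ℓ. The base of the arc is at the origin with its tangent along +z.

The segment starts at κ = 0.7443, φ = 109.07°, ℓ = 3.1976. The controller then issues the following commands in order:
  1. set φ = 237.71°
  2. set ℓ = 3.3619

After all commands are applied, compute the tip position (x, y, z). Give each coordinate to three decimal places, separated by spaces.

-1.294 -2.047 0.802

initial: κ=0.7443, φ=109.07°, ℓ=3.1976
cmd 1: set φ=237.71° → (κ,φ,ℓ)=(0.7443,237.71°,3.1976) → tip=(-1.2372,-1.9578,0.9272)
cmd 2: set ℓ=3.3619 → (κ,φ,ℓ)=(0.7443,237.71°,3.3619) → tip=(-1.2937,-2.0472,0.8016)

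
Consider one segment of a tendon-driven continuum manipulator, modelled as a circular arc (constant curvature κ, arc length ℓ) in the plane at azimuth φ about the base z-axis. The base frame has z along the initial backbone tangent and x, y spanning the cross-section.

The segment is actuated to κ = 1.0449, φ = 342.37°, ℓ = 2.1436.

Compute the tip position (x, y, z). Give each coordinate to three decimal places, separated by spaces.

1.478 -0.470 0.751

θ = κ·ℓ = 1.0449 × 2.1436 = 2.23985 rad
ρ = (1 − cos θ)/κ = (1 − -0.62024)/1.0449 = 1.55062
z = sin θ / κ = 0.78441/1.0449 = 0.75070
x = ρ cos φ = 1.55062 × cos(342.37°) = 1.47779
y = ρ sin φ = 1.55062 × sin(342.37°) = -0.46963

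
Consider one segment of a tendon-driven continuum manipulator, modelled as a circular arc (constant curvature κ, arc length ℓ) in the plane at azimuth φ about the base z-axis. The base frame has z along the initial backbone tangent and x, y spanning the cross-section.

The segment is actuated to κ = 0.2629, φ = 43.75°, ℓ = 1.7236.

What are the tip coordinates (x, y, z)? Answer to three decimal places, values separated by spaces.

θ = κ·ℓ = 0.2629 × 1.7236 = 0.45313 rad
ρ = (1 − cos θ)/κ = (1 − 0.89908)/0.2629 = 0.38387
z = sin θ / κ = 0.43779/0.2629 = 1.66522
x = ρ cos φ = 0.38387 × cos(43.75°) = 0.27730
y = ρ sin φ = 0.38387 × sin(43.75°) = 0.26545

0.277 0.265 1.665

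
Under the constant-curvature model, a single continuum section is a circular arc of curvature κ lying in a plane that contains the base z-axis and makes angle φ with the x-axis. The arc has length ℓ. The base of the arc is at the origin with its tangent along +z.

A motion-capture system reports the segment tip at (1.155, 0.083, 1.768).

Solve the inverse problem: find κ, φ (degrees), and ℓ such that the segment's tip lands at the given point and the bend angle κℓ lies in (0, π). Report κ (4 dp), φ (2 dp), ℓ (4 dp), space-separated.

ρ = √(x²+y²) = √(1.155² + 0.083²) = 1.15798
φ = atan2(y, x) mod 360° = atan2(0.083, 1.155) = 4.1103°
|p|² = ρ² + z² = 1.15798² + 1.768² = 4.46674
κ = 2ρ / |p|² = 2×1.15798 / 4.46674 = 0.51849
θ = 2·atan2(ρ, z) = 2·atan2(1.15798, 1.768) = 1.15972 rad
ℓ = θ/κ = 1.15972/0.51849 = 2.23672

0.5185 4.11 2.2367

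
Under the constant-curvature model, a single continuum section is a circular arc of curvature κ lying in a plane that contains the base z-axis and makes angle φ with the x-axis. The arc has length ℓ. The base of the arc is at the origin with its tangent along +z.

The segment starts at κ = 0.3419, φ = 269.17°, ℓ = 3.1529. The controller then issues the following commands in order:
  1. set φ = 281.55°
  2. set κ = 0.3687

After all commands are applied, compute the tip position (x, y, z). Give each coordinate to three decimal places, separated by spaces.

initial: κ=0.3419, φ=269.17°, ℓ=3.1529
cmd 1: set φ=281.55° → (κ,φ,ℓ)=(0.3419,281.55°,3.1529) → tip=(0.3086,-1.5099,2.5768)
cmd 2: set κ=0.3687 → (κ,φ,ℓ)=(0.3687,281.55°,3.1529) → tip=(0.3274,-1.6022,2.4893)

0.327 -1.602 2.489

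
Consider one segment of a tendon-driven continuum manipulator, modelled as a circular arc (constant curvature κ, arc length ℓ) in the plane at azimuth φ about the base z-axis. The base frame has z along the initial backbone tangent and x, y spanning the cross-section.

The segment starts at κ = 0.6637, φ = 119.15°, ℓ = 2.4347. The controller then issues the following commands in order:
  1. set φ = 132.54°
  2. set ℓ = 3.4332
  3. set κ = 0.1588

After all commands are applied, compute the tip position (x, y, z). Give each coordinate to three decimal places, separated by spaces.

initial: κ=0.6637, φ=119.15°, ℓ=2.4347
cmd 1: set φ=132.54° → (κ,φ,ℓ)=(0.6637,132.54°,2.4347) → tip=(-1.0646,1.1602,1.5052)
cmd 2: set ℓ=3.4332 → (κ,φ,ℓ)=(0.6637,132.54°,3.4332) → tip=(-1.6810,1.8319,1.1448)
cmd 3: set κ=0.1588 → (κ,φ,ℓ)=(0.1588,132.54°,3.4332) → tip=(-0.6172,0.6726,3.2656)

-0.617 0.673 3.266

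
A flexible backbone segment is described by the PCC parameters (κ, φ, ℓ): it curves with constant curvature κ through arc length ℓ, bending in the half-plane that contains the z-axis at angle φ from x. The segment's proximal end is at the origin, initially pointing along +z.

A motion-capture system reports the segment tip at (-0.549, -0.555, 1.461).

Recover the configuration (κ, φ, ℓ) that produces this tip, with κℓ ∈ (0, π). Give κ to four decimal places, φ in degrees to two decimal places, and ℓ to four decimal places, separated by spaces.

0.5690 225.31 1.7249

ρ = √(x²+y²) = √(-0.549² + -0.555²) = 0.78066
φ = atan2(y, x) mod 360° = atan2(-0.555, -0.549) = 225.3114°
|p|² = ρ² + z² = 0.78066² + 1.461² = 2.74395
κ = 2ρ / |p|² = 2×0.78066 / 2.74395 = 0.56900
θ = 2·atan2(ρ, z) = 2·atan2(0.78066, 1.461) = 0.98147 rad
ℓ = θ/κ = 0.98147/0.56900 = 1.72489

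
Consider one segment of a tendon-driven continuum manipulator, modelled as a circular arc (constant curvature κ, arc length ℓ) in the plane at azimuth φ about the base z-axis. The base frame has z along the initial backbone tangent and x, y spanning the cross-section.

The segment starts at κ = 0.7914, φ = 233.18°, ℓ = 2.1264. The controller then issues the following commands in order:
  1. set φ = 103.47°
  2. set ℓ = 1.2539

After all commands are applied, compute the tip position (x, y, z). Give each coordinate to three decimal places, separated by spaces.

initial: κ=0.7914, φ=233.18°, ℓ=2.1264
cmd 1: set φ=103.47° → (κ,φ,ℓ)=(0.7914,103.47°,2.1264) → tip=(-0.3272,1.3662,1.2557)
cmd 2: set ℓ=1.2539 → (κ,φ,ℓ)=(0.7914,103.47°,1.2539) → tip=(-0.1334,0.5570,1.0580)

-0.133 0.557 1.058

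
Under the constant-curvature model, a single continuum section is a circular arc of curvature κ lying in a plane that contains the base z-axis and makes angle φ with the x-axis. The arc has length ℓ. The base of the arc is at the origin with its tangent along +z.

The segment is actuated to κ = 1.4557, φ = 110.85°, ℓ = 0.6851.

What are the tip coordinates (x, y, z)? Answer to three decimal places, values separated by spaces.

-0.112 0.294 0.577

θ = κ·ℓ = 1.4557 × 0.6851 = 0.99730 rad
ρ = (1 − cos θ)/κ = (1 − 0.54257)/1.4557 = 0.31423
z = sin θ / κ = 0.84001/1.4557 = 0.57705
x = ρ cos φ = 0.31423 × cos(110.85°) = -0.11184
y = ρ sin φ = 0.31423 × sin(110.85°) = 0.29365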